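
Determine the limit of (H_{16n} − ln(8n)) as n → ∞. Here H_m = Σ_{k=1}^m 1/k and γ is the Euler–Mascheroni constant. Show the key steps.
lim = ln 2 + γ

By Euler-Maclaurin, H_m = ln m + γ + O(1/m). So
  H_{16n} − ln(8n) = ln(16n) + γ − ln(8n) + O(1/n)
                       = ln(16/8) + γ + O(1/n).
Hence the limit is ln(16/8) + γ (= ln 2).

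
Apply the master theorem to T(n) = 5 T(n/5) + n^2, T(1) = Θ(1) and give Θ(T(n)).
T(n) = Θ(n^2)

log_5 5 ≈ 1.000. f(n) = n^2 dominates n^(log_5 5) since 2 > 1.000, and the regularity condition a·f(n/b) = 5·(n/5)^2 = (5/25)·n^2 ≤ c·f(n) holds with c = 5/25 ≈ 0.2 < 1. So this is Case 3: T(n) = Θ(f(n)) = Θ(n^2).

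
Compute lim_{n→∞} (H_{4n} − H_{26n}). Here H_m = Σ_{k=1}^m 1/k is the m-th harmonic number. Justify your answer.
lim = ln(4/26) = ln(2/13)

Euler-Maclaurin gives H_m = ln m + γ + 1/(2m) + O(1/m^2). The γ and O(1/m) terms cancel in the difference:
  H_{4n} − H_{26n} = ln(4n) − ln(26n) + O(1/n) = ln(4/26) + O(1/n).
Hence the limit is ln(4/26) = ln(2/13).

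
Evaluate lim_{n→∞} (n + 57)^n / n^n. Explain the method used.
lim = e^57

Rewrite as (1 + 57/n)^(n). By the standard limit (1 + x/n)^n → e^x, we have (1 + 57/n)^n → e^57, and raising to the 1st power gives e^57.
More precisely, ln[(1 + 57/n)^(n)] = n · ln(1 + 57/n) = n · (57/n + O(1/n^2)) = 57 + O(1/n) → 57.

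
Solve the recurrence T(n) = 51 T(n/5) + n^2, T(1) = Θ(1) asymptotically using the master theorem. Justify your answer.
T(n) = Θ(n^(log_5 51))

Master theorem: compare f(n) = n^2 to n^(log_5 51) where log_5 51 ≈ 2.443. Since 2 < log_5 51, we have f(n) = O(n^(log_5 51 − ε)) for some ε > 0 — Case 1. Hence T(n) = Θ(n^(log_5 51)).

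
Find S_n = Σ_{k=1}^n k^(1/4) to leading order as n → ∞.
S_n ~ (4/5) · n^(5/4)

Integral comparison: Σ_{k=1}^n k^(1/4) = ∫_0^n x^(1/4) dx + O(n^(1/4)). The integral is n^(1 + 1/4) / (1 + 1/4) = n^((1+4)/4) / ((1+4)/4) = (4/5) · n^(5/4).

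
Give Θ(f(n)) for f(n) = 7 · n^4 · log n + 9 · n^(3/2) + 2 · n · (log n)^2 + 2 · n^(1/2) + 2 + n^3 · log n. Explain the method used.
f(n) ∈ Θ(n^4 · log n)

Compare the terms by growth order. For large n, n^a · (log n)^b dominates n^a' · (log n)^b' iff a > a', or (a = a' and b > b'). Ranking the 6 terms shows the dominant one is 7 · n^4 · log n. Hence f(n) ∈ Θ(n^4 · log n).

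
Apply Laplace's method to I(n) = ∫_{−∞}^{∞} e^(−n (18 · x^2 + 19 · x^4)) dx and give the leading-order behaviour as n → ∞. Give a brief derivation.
I(n) ~ sqrt(π/(18n))

φ(x) = 18 · x^2 + 19 · x^4 has its unique global minimum at x* = 0 (since φ'(x) = 36x + 76x^3 = 0 only at x = 0 for real x with both coefficients positive, and φ → ∞ as |x| → ∞). At x* = 0, φ(0) = 0 and φ''(0) = 36. Laplace's method then gives
  I(n) ~ sqrt(2π / (n · φ''(0))) · e^(−n φ(0)) = sqrt(2π / (36n)) = sqrt(π/(18n)).
The 19 · x^4 term contributes only at subleading order (an O(1/n) relative correction).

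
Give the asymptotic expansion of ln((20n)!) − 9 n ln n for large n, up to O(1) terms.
ln((20n)!) − 9 n ln n = 11 n ln n + 20(ln 20 − 1) n + (1/2) ln(2π·20n) + O(1/n)

Stirling: ln((20n)!) = 20n ln(20n) − 20n + (1/2) ln(2π·20n) + O(1/n).
Expand 20n ln(20n) = 20n (ln n + ln 20) = 20n ln n + 20n ln 20.
Subtract 9n ln n: leading term is (20 − 9) n ln n = 11 n ln n. The next term is 20n ln 20 − 20n = 20(ln 20 − 1) n. Then the (1/2) ln(2π·20n) correction.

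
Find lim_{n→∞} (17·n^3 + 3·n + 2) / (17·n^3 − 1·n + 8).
lim = 17/17 = 1

For large n the leading n^3 terms dominate both numerator and denominator. Dividing top and bottom by n^3, every other term tends to 0, leaving 17/17 = 1.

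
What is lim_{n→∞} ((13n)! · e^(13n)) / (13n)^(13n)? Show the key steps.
lim = ∞

Stirling: (13n)! ~ sqrt(2π·13n) · (13n/e)^(13n). Hence
  (13n)! · e^(13n) / (13n)^(13n) ~ sqrt(2π·13n) = sqrt(2π·13) · sqrt(n) → ∞.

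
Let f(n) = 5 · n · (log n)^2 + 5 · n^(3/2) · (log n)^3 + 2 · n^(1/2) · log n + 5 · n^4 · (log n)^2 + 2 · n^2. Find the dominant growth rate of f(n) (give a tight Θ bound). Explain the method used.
f(n) ∈ Θ(n^4 · (log n)^2)

Compare the terms by growth order. For large n, n^a · (log n)^b dominates n^a' · (log n)^b' iff a > a', or (a = a' and b > b'). Ranking the 5 terms shows the dominant one is 5 · n^4 · (log n)^2. Hence f(n) ∈ Θ(n^4 · (log n)^2).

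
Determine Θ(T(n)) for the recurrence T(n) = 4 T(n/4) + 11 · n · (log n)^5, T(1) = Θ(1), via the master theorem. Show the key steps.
T(n) = Θ(n · (log n)^6)

Here log_4 4 = 1 and f(n) = 11 · n · (log n)^5 = Θ(n^(log_4 4) · (log n)^5). This is the extended Case 2 of the master theorem (f matches the critical exponent up to log factors), giving T(n) = Θ(n^(log_4 4) · (log n)^(5+1)) = Θ(n · (log n)^6).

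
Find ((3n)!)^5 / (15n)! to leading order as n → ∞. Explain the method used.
((3n)!)^5/(15n)! ~ ((2π·3n)^(4/2) / sqrt(5)) · 5^(−5·3n)  →  0

Write N = 3n. Stirling: N! ~ sqrt(2π N)(N/e)^N and (5N)! ~ sqrt(2π·5N)·(5N/e)^(5N).
  (N!)^5/(5N)! ~ (2π N)^(5/2) (N/e)^(5N) / [sqrt(2π·5N) (5N/e)^(5N)]
     = (2π N)^(5/2) / sqrt(2π·5N) · (N/(5N))^(5N)
     = (2π N)^((5−1)/2) / sqrt(5) · 5^(−5N).
Since 5^5 > 1, the factor 5^(−5N) decays exponentially, so the ratio → 0. Substituting N = 3n gives the stated form.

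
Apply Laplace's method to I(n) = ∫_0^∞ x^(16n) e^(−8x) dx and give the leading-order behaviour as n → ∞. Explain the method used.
I(n) ~ (sqrt(2π·16n) / 8) · (16n/(8e))^(16n)

Write the integrand as exp(16n ln x − 8x) and set f(x) = 16n ln x − 8x. Then f'(x) = 16n/x − 8 = 0 at x* = 16n/8, and f''(x*) = −16n/x*^2 = −8^2/(16n). Laplace's method (interior maximum) gives
  I(n) ~ e^(f(x*)) · sqrt(2π / |f''(x*)|)
        = exp(16n ln(16n/8) − 16n) · sqrt(2π · 16n / 8^2)
        = (16n/8)^(16n) e^(−16n) · sqrt(2π·16n) / 8
        = (sqrt(2π·16n) / 8) · (16n/(8e))^(16n).
This matches Γ(16n+1)/8^(16n+1) with Stirling applied to Γ.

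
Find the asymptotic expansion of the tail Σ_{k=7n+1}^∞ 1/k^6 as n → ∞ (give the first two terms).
Σ_{k>7n} 1/k^6 = 1/(5 · (7n)^5) − 1/(2 · (7n)^6) + O(1/(7n)^7)

Compare to the integral: ∫_{7n}^∞ x^(−6) dx = [−x^(−5)/5]_{7n}^∞ = 1/((6−1)·(7n)^5). The Euler-Maclaurin correction adds −f(7n)/2 = −1/(2·(7n)^6). Euler-Maclaurin then gives
  Σ_{k>7n} 1/k^6 = ∫_{7n}^∞ dx/x^6 − 1/(2·(7n)^6) + O(1/(7n)^7).
(Equivalently this is ζ(6) − Σ_{k≤7n} 1/k^6.)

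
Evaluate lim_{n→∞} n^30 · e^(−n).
lim = 0

Exponentials with base > 1 dominate every fixed polynomial: for any fixed c, n^c / e^n → 0 as n → ∞ (e.g. by the ratio test, or since e^n grows faster than any power of n). Hence n^30 · e^(−n) = n^30 / e^n → 0.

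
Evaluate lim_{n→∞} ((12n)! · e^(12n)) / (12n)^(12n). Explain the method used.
lim = ∞

Stirling: (12n)! ~ sqrt(2π·12n) · (12n/e)^(12n). Hence
  (12n)! · e^(12n) / (12n)^(12n) ~ sqrt(2π·12n) = sqrt(2π·12) · sqrt(n) → ∞.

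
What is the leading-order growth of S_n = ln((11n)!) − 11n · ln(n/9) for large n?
S_n ~ 11n · (ln 99 − 1) + O(ln n)

Stirling: ln((11n)!) = 11n ln(11n) − 11n + O(ln n).
  S_n = 11n ln(11n) − 11n − 11n ln(n/9) + O(ln n)
      = 11n ln(11n) − 11n ln n + 11n ln 9 − 11n + O(ln n)
      = 11n ln 11 + 11n ln 9 − 11n + O(ln n)
      = 11n (ln 99 − 1) + O(ln n).
Numerically ln(99) − 1 ≈ 3.5951.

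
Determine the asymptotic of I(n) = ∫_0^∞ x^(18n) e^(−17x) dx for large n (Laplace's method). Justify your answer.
I(n) ~ (sqrt(2π·18n) / 17) · (18n/(17e))^(18n)

Write the integrand as exp(18n ln x − 17x) and set f(x) = 18n ln x − 17x. Then f'(x) = 18n/x − 17 = 0 at x* = 18n/17, and f''(x*) = −18n/x*^2 = −17^2/(18n). Laplace's method (interior maximum) gives
  I(n) ~ e^(f(x*)) · sqrt(2π / |f''(x*)|)
        = exp(18n ln(18n/17) − 18n) · sqrt(2π · 18n / 17^2)
        = (18n/17)^(18n) e^(−18n) · sqrt(2π·18n) / 17
        = (sqrt(2π·18n) / 17) · (18n/(17e))^(18n).
This matches Γ(18n+1)/17^(18n+1) with Stirling applied to Γ.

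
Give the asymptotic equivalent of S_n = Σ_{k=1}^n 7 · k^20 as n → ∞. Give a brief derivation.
S_n ~ n^21 / 3

By integral comparison (Euler-Maclaurin), Σ_{k=1}^n 7 · k^20 = 7 · ∫_0^n x^20 dx + O(n^20) = 7 · n^21/21 = n^21 / 3 + O(n^20). (Equivalently, Faulhaber's formula gives the same leading term.)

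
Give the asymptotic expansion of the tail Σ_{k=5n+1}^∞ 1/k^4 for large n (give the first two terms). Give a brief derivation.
Σ_{k>5n} 1/k^4 = 1/(3 · (5n)^3) − 1/(2 · (5n)^4) + O(1/(5n)^5)

Compare to the integral: ∫_{5n}^∞ x^(−4) dx = [−x^(−3)/3]_{5n}^∞ = 1/((4−1)·(5n)^3). The Euler-Maclaurin correction adds −f(5n)/2 = −1/(2·(5n)^4). Euler-Maclaurin then gives
  Σ_{k>5n} 1/k^4 = ∫_{5n}^∞ dx/x^4 − 1/(2·(5n)^4) + O(1/(5n)^5).
(Equivalently this is ζ(4) − Σ_{k≤5n} 1/k^4.)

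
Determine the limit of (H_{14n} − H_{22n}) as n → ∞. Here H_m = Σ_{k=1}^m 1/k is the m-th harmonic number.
lim = ln(14/22) = ln(7/11)

Euler-Maclaurin gives H_m = ln m + γ + 1/(2m) + O(1/m^2). The γ and O(1/m) terms cancel in the difference:
  H_{14n} − H_{22n} = ln(14n) − ln(22n) + O(1/n) = ln(14/22) + O(1/n).
Hence the limit is ln(14/22) = ln(7/11).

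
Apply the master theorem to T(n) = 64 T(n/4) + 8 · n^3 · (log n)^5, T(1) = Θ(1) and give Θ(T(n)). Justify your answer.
T(n) = Θ(n^3 · (log n)^6)

Here log_4 64 = 3 and f(n) = 8 · n^3 · (log n)^5 = Θ(n^(log_4 64) · (log n)^5). This is the extended Case 2 of the master theorem (f matches the critical exponent up to log factors), giving T(n) = Θ(n^(log_4 64) · (log n)^(5+1)) = Θ(n^3 · (log n)^6).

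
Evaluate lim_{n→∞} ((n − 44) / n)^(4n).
lim = e^(−176)

Rewrite as (1 − 44/n)^(4n). By the standard limit (1 + x/n)^n → e^x, we have (1 − 44/n)^n → e^(−44), and raising to the 4th power gives e^(−176).
More precisely, ln[(1 − 44/n)^(4n)] = 4n · ln(1 − 44/n) = 4n · (-44/n + O(1/n^2)) = -176 + O(1/n) → -176.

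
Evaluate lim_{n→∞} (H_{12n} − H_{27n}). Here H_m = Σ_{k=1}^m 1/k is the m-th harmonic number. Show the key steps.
lim = ln(12/27) = ln(4/9)

Euler-Maclaurin gives H_m = ln m + γ + 1/(2m) + O(1/m^2). The γ and O(1/m) terms cancel in the difference:
  H_{12n} − H_{27n} = ln(12n) − ln(27n) + O(1/n) = ln(12/27) + O(1/n).
Hence the limit is ln(12/27) = ln(4/9).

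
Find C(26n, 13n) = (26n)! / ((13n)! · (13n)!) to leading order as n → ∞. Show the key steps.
C(26n, 13n) ~ (4)^(13n) · sqrt(1/(π·13n))

Write N = 13n. Apply Stirling to each factorial:
  (2N)! ~ sqrt(2π·2N) · (2N/e)^(2N),
  N! ~ sqrt(2π N) · (N/e)^N,
  (1N)! ~ sqrt(2π·1N) · (1N/e)^(1N).
The exponential factors combine to (2N)^(2N) / (N^N · (1N)^(1N)) = 2^(2N)/1^(1N) = (2^2/1^1)^N = (4)^N.
The square-root prefactors combine to sqrt(2π·2N) / (sqrt(2π N)·sqrt(2π·1N)) = sqrt(2 / (2π·1·N)) = sqrt(1/(π·13n)).
Substituting N = 13n: C(26n, 13n) ~ (4)^(13n) · sqrt(1/(π·13n)).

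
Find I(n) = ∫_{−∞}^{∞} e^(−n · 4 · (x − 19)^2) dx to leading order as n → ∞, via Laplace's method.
I(n) = sqrt(π/(4n))

Here φ(x) = 4 · (x − 19)^2 has its unique minimum at x* = 19 with φ(x*) = 0 and φ''(x*) = 8. Laplace's method gives
  I(n) ~ e^(−n φ(x*)) · sqrt(2π / (n · φ''(x*))) = sqrt(2π / (8n)) = sqrt(π/(4n)).
This is exact: substituting u = (x − 19)·sqrt(4n) gives I(n) = (1/sqrt(4n)) ∫_{−∞}^{∞} e^(−u^2) du = sqrt(π/(4n)).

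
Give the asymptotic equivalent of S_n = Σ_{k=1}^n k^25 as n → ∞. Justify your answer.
S_n ~ n^26 / 26

By integral comparison (Euler-Maclaurin), Σ_{k=1}^n k^25 = ∫_0^n x^25 dx + O(n^25) = n^26/26 + O(n^25). (Equivalently, Faulhaber's formula gives the same leading term.)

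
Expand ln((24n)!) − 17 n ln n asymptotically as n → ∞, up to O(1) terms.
ln((24n)!) − 17 n ln n = 7 n ln n + 24(ln 24 − 1) n + (1/2) ln(2π·24n) + O(1/n)

Stirling: ln((24n)!) = 24n ln(24n) − 24n + (1/2) ln(2π·24n) + O(1/n).
Expand 24n ln(24n) = 24n (ln n + ln 24) = 24n ln n + 24n ln 24.
Subtract 17n ln n: leading term is (24 − 17) n ln n = 7 n ln n. The next term is 24n ln 24 − 24n = 24(ln 24 − 1) n. Then the (1/2) ln(2π·24n) correction.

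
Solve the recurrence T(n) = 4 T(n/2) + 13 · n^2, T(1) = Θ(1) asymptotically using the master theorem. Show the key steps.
T(n) = Θ(n^2 log n)

log_2 4 = 2, and f(n) = 13 · n^2 = Θ(n^(log_2 4)). This is Case 2 of the master theorem: T(n) = Θ(f(n) · log n) = Θ(n^2 log n).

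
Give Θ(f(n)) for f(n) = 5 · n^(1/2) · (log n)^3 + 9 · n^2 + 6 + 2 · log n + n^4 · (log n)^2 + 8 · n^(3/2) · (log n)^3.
f(n) ∈ Θ(n^4 · (log n)^2)

Compare the terms by growth order. For large n, n^a · (log n)^b dominates n^a' · (log n)^b' iff a > a', or (a = a' and b > b'). Ranking the 6 terms shows the dominant one is n^4 · (log n)^2. Hence f(n) ∈ Θ(n^4 · (log n)^2).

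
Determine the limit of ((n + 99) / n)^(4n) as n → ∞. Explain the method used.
lim = e^396

Rewrite as (1 + 99/n)^(4n). By the standard limit (1 + x/n)^n → e^x, we have (1 + 99/n)^n → e^99, and raising to the 4th power gives e^396.
More precisely, ln[(1 + 99/n)^(4n)] = 4n · ln(1 + 99/n) = 4n · (99/n + O(1/n^2)) = 396 + O(1/n) → 396.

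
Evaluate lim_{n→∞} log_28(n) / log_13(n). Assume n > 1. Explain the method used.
lim = ln(13) / ln(28) = log_28(13)

Change of base: log_28(n) = ln n / ln 28 and log_13(n) = ln n / ln 13. The ratio is (ln n / ln 28) · (ln 13 / ln n) = ln 13 / ln 28, a constant independent of n. So the limit is ln 13 / ln 28 = log_28(13).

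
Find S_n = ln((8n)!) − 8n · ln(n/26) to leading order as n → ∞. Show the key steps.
S_n ~ 8n · (ln 208 − 1) + O(ln n)

Stirling: ln((8n)!) = 8n ln(8n) − 8n + O(ln n).
  S_n = 8n ln(8n) − 8n − 8n ln(n/26) + O(ln n)
      = 8n ln(8n) − 8n ln n + 8n ln 26 − 8n + O(ln n)
      = 8n ln 8 + 8n ln 26 − 8n + O(ln n)
      = 8n (ln 208 − 1) + O(ln n).
Numerically ln(208) − 1 ≈ 4.3375.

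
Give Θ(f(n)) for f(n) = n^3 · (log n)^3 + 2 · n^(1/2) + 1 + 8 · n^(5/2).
f(n) ∈ Θ(n^3 · (log n)^3)

Compare the terms by growth order. For large n, n^a · (log n)^b dominates n^a' · (log n)^b' iff a > a', or (a = a' and b > b'). Ranking the 4 terms shows the dominant one is n^3 · (log n)^3. Hence f(n) ∈ Θ(n^3 · (log n)^3).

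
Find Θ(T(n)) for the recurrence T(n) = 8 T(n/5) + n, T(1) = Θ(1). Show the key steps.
T(n) = Θ(n^(log_5 8))

Master theorem: compare f(n) = n to n^(log_5 8) where log_5 8 ≈ 1.292. Since 1 < log_5 8, we have f(n) = O(n^(log_5 8 − ε)) for some ε > 0 — Case 1. Hence T(n) = Θ(n^(log_5 8)).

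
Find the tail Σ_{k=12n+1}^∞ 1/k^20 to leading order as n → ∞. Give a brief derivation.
Σ_{k>12n} 1/k^20 ~ 1/(19 · (12n)^19)

Compare to the integral: ∫_{12n}^∞ x^(−20) dx = [−x^(−19)/19]_{12n}^∞ = 1/((20−1)·(12n)^19). Euler-Maclaurin then gives
  Σ_{k>12n} 1/k^20 = ∫_{12n}^∞ dx/x^20 − 1/(2·(12n)^20) + O(1/(12n)^21).
(Equivalently this is ζ(20) − Σ_{k≤12n} 1/k^20.)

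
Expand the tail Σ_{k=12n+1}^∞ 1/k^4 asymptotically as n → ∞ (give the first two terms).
Σ_{k>12n} 1/k^4 = 1/(3 · (12n)^3) − 1/(2 · (12n)^4) + O(1/(12n)^5)

Compare to the integral: ∫_{12n}^∞ x^(−4) dx = [−x^(−3)/3]_{12n}^∞ = 1/((4−1)·(12n)^3). The Euler-Maclaurin correction adds −f(12n)/2 = −1/(2·(12n)^4). Euler-Maclaurin then gives
  Σ_{k>12n} 1/k^4 = ∫_{12n}^∞ dx/x^4 − 1/(2·(12n)^4) + O(1/(12n)^5).
(Equivalently this is ζ(4) − Σ_{k≤12n} 1/k^4.)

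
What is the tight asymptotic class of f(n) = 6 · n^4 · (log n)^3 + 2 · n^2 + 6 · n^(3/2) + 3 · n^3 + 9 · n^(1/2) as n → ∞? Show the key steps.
f(n) ∈ Θ(n^4 · (log n)^3)

Compare the terms by growth order. For large n, n^a · (log n)^b dominates n^a' · (log n)^b' iff a > a', or (a = a' and b > b'). Ranking the 5 terms shows the dominant one is 6 · n^4 · (log n)^3. Hence f(n) ∈ Θ(n^4 · (log n)^3).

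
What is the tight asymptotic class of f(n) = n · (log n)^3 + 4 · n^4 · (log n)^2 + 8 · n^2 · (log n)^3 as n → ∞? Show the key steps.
f(n) ∈ Θ(n^4 · (log n)^2)

Compare the terms by growth order. For large n, n^a · (log n)^b dominates n^a' · (log n)^b' iff a > a', or (a = a' and b > b'). Ranking the 3 terms shows the dominant one is 4 · n^4 · (log n)^2. Hence f(n) ∈ Θ(n^4 · (log n)^2).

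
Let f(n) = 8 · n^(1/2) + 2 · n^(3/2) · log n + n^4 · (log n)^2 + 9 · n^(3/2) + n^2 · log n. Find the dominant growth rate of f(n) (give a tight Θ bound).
f(n) ∈ Θ(n^4 · (log n)^2)

Compare the terms by growth order. For large n, n^a · (log n)^b dominates n^a' · (log n)^b' iff a > a', or (a = a' and b > b'). Ranking the 5 terms shows the dominant one is n^4 · (log n)^2. Hence f(n) ∈ Θ(n^4 · (log n)^2).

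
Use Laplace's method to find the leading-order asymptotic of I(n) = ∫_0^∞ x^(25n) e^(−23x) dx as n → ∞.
I(n) ~ (sqrt(2π·25n) / 23) · (25n/(23e))^(25n)

Write the integrand as exp(25n ln x − 23x) and set f(x) = 25n ln x − 23x. Then f'(x) = 25n/x − 23 = 0 at x* = 25n/23, and f''(x*) = −25n/x*^2 = −23^2/(25n). Laplace's method (interior maximum) gives
  I(n) ~ e^(f(x*)) · sqrt(2π / |f''(x*)|)
        = exp(25n ln(25n/23) − 25n) · sqrt(2π · 25n / 23^2)
        = (25n/23)^(25n) e^(−25n) · sqrt(2π·25n) / 23
        = (sqrt(2π·25n) / 23) · (25n/(23e))^(25n).
This matches Γ(25n+1)/23^(25n+1) with Stirling applied to Γ.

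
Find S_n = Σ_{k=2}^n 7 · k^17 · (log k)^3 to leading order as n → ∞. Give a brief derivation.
S_n ~ 7 · n^18 · (log n)^3 / 18

By integral comparison, S_n = ∫_1^n 7 · x^17 · (log x)^3 dx + O(n^17 · (log n)^3). For the integral, the leading term of ∫_1^n x^17 (log x)^3 dx is n^18/18 · (log n)^3 (by repeated integration by parts; each step lowers the log-exponent and produces a relatively O(1/log n) correction). Hence S_n ~ 7 · n^18 · (log n)^3 / 18.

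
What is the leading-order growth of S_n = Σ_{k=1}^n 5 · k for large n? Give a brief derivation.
S_n ~ 5 · n^2 / 2

By integral comparison (Euler-Maclaurin), Σ_{k=1}^n 5 · k = 5 · ∫_0^n x^1 dx + O(n) = 5 · n^2/2 + O(n). (Equivalently, Faulhaber's formula gives the same leading term.)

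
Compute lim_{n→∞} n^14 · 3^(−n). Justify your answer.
lim = 0

Exponentials with base > 1 dominate every fixed polynomial: for any fixed c, n^c / 3^n → 0 as n → ∞ (e.g. by the ratio test, or by writing 3^n = e^(n ln 3) and noting e^(n ln 3) / n^c → ∞). Hence n^14 · 3^(−n) = n^14 / 3^n → 0.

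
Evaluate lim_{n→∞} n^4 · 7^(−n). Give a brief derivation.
lim = 0

Exponentials with base > 1 dominate every fixed polynomial: for any fixed c, n^c / 7^n → 0 as n → ∞ (e.g. by the ratio test, or by writing 7^n = e^(n ln 7) and noting e^(n ln 7) / n^c → ∞). Hence n^4 · 7^(−n) = n^4 / 7^n → 0.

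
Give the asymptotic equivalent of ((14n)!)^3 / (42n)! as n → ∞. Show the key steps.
((14n)!)^3/(42n)! ~ ((2π·14n)^(2/2) / sqrt(3)) · 3^(−3·14n)  →  0

Write N = 14n. Stirling: N! ~ sqrt(2π N)(N/e)^N and (3N)! ~ sqrt(2π·3N)·(3N/e)^(3N).
  (N!)^3/(3N)! ~ (2π N)^(3/2) (N/e)^(3N) / [sqrt(2π·3N) (3N/e)^(3N)]
     = (2π N)^(3/2) / sqrt(2π·3N) · (N/(3N))^(3N)
     = (2π N)^((3−1)/2) / sqrt(3) · 3^(−3N).
Since 3^3 > 1, the factor 3^(−3N) decays exponentially, so the ratio → 0. Substituting N = 14n gives the stated form.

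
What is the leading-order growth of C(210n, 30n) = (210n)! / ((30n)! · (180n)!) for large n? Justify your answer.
C(210n, 30n) ~ (823543/46656)^(30n) · sqrt(7/(12π·30n))

Write N = 30n. Apply Stirling to each factorial:
  (7N)! ~ sqrt(2π·7N) · (7N/e)^(7N),
  N! ~ sqrt(2π N) · (N/e)^N,
  (6N)! ~ sqrt(2π·6N) · (6N/e)^(6N).
The exponential factors combine to (7N)^(7N) / (N^N · (6N)^(6N)) = 7^(7N)/6^(6N) = (7^7/6^6)^N = (823543/46656)^N.
The square-root prefactors combine to sqrt(2π·7N) / (sqrt(2π N)·sqrt(2π·6N)) = sqrt(7 / (2π·6·N)) = sqrt(7/(12π·30n)).
Substituting N = 30n: C(210n, 30n) ~ (823543/46656)^(30n) · sqrt(7/(12π·30n)).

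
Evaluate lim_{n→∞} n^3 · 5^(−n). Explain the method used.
lim = 0

Exponentials with base > 1 dominate every fixed polynomial: for any fixed c, n^c / 5^n → 0 as n → ∞ (e.g. by the ratio test, or by writing 5^n = e^(n ln 5) and noting e^(n ln 5) / n^c → ∞). Hence n^3 · 5^(−n) = n^3 / 5^n → 0.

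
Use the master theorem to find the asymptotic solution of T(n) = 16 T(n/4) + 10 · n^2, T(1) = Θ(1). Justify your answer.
T(n) = Θ(n^2 log n)

log_4 16 = 2, and f(n) = 10 · n^2 = Θ(n^(log_4 16)). This is Case 2 of the master theorem: T(n) = Θ(f(n) · log n) = Θ(n^2 log n).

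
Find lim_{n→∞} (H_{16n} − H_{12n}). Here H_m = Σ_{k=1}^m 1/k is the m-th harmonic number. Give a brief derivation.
lim = ln(16/12) = ln(4/3)

Euler-Maclaurin gives H_m = ln m + γ + 1/(2m) + O(1/m^2). The γ and O(1/m) terms cancel in the difference:
  H_{16n} − H_{12n} = ln(16n) − ln(12n) + O(1/n) = ln(16/12) + O(1/n).
Hence the limit is ln(16/12) = ln(4/3).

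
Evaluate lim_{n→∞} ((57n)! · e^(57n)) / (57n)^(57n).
lim = ∞

Stirling: (57n)! ~ sqrt(2π·57n) · (57n/e)^(57n). Hence
  (57n)! · e^(57n) / (57n)^(57n) ~ sqrt(2π·57n) = sqrt(2π·57) · sqrt(n) → ∞.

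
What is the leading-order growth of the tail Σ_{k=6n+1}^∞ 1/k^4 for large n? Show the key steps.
Σ_{k>6n} 1/k^4 ~ 1/(3 · (6n)^3)

Compare to the integral: ∫_{6n}^∞ x^(−4) dx = [−x^(−3)/3]_{6n}^∞ = 1/((4−1)·(6n)^3). Euler-Maclaurin then gives
  Σ_{k>6n} 1/k^4 = ∫_{6n}^∞ dx/x^4 − 1/(2·(6n)^4) + O(1/(6n)^5).
(Equivalently this is ζ(4) − Σ_{k≤6n} 1/k^4.)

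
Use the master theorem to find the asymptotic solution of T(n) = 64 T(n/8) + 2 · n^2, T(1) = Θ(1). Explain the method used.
T(n) = Θ(n^2 log n)

log_8 64 = 2, and f(n) = 2 · n^2 = Θ(n^(log_8 64)). This is Case 2 of the master theorem: T(n) = Θ(f(n) · log n) = Θ(n^2 log n).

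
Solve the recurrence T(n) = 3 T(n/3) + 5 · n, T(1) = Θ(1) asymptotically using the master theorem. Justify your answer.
T(n) = Θ(n log n)

log_3 3 = 1, and f(n) = 5 · n = Θ(n^(log_3 3)). This is Case 2 of the master theorem: T(n) = Θ(f(n) · log n) = Θ(n log n).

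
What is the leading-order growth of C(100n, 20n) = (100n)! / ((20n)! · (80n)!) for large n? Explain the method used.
C(100n, 20n) ~ (3125/256)^(20n) · sqrt(5/(8π·20n))

Write N = 20n. Apply Stirling to each factorial:
  (5N)! ~ sqrt(2π·5N) · (5N/e)^(5N),
  N! ~ sqrt(2π N) · (N/e)^N,
  (4N)! ~ sqrt(2π·4N) · (4N/e)^(4N).
The exponential factors combine to (5N)^(5N) / (N^N · (4N)^(4N)) = 5^(5N)/4^(4N) = (5^5/4^4)^N = (3125/256)^N.
The square-root prefactors combine to sqrt(2π·5N) / (sqrt(2π N)·sqrt(2π·4N)) = sqrt(5 / (2π·4·N)) = sqrt(5/(8π·20n)).
Substituting N = 20n: C(100n, 20n) ~ (3125/256)^(20n) · sqrt(5/(8π·20n)).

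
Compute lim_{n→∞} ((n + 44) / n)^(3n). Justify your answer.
lim = e^132

Rewrite as (1 + 44/n)^(3n). By the standard limit (1 + x/n)^n → e^x, we have (1 + 44/n)^n → e^44, and raising to the 3rd power gives e^132.
More precisely, ln[(1 + 44/n)^(3n)] = 3n · ln(1 + 44/n) = 3n · (44/n + O(1/n^2)) = 132 + O(1/n) → 132.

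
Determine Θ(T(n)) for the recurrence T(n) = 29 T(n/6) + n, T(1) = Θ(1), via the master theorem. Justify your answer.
T(n) = Θ(n^(log_6 29))

Master theorem: compare f(n) = n to n^(log_6 29) where log_6 29 ≈ 1.879. Since 1 < log_6 29, we have f(n) = O(n^(log_6 29 − ε)) for some ε > 0 — Case 1. Hence T(n) = Θ(n^(log_6 29)).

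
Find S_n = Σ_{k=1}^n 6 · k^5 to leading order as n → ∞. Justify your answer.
S_n ~ n^6

By integral comparison (Euler-Maclaurin), Σ_{k=1}^n 6 · k^5 = 6 · ∫_0^n x^5 dx + O(n^5) = 6 · n^6/6 = n^6 + O(n^5). (Equivalently, Faulhaber's formula gives the same leading term.)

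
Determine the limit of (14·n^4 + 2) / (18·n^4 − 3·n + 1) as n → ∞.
lim = 14/18 = 7/9

For large n the leading n^4 terms dominate both numerator and denominator. Dividing top and bottom by n^4, every other term tends to 0, leaving 14/18 = 7/9.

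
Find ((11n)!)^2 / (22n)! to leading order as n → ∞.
((11n)!)^2/(22n)! ~ ((2π·11n)^(1/2) / sqrt(2)) · 2^(−2·11n)  →  0

Write N = 11n. Stirling: N! ~ sqrt(2π N)(N/e)^N and (2N)! ~ sqrt(2π·2N)·(2N/e)^(2N).
  (N!)^2/(2N)! ~ (2π N)^(2/2) (N/e)^(2N) / [sqrt(2π·2N) (2N/e)^(2N)]
     = (2π N)^(2/2) / sqrt(2π·2N) · (N/(2N))^(2N)
     = (2π N)^((2−1)/2) / sqrt(2) · 2^(−2N).
Since 2^2 > 1, the factor 2^(−2N) decays exponentially, so the ratio → 0. Substituting N = 11n gives the stated form.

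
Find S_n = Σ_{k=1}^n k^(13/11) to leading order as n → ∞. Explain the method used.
S_n ~ (11/24) · n^(24/11)

Integral comparison: Σ_{k=1}^n k^(13/11) = ∫_0^n x^(13/11) dx + O(n^(13/11)). The integral is n^(1 + 13/11) / (1 + 13/11) = n^((13+11)/11) / ((13+11)/11) = (11/24) · n^(24/11).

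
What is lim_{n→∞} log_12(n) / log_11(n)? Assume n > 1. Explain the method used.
lim = ln(11) / ln(12) = log_12(11)

Change of base: log_12(n) = ln n / ln 12 and log_11(n) = ln n / ln 11. The ratio is (ln n / ln 12) · (ln 11 / ln n) = ln 11 / ln 12, a constant independent of n. So the limit is ln 11 / ln 12 = log_12(11).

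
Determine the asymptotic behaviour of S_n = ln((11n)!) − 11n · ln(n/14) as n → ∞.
S_n ~ 11n · (ln 154 − 1) + O(ln n)

Stirling: ln((11n)!) = 11n ln(11n) − 11n + O(ln n).
  S_n = 11n ln(11n) − 11n − 11n ln(n/14) + O(ln n)
      = 11n ln(11n) − 11n ln n + 11n ln 14 − 11n + O(ln n)
      = 11n ln 11 + 11n ln 14 − 11n + O(ln n)
      = 11n (ln 154 − 1) + O(ln n).
Numerically ln(154) − 1 ≈ 4.0370.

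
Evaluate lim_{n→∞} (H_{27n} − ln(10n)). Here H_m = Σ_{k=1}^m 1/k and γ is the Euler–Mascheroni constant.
lim = ln(27/10) + γ

By Euler-Maclaurin, H_m = ln m + γ + O(1/m). So
  H_{27n} − ln(10n) = ln(27n) + γ − ln(10n) + O(1/n)
                       = ln(27/10) + γ + O(1/n).
Hence the limit is ln(27/10) + γ.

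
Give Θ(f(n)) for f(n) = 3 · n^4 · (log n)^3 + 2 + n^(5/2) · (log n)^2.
f(n) ∈ Θ(n^4 · (log n)^3)

Compare the terms by growth order. For large n, n^a · (log n)^b dominates n^a' · (log n)^b' iff a > a', or (a = a' and b > b'). Ranking the 3 terms shows the dominant one is 3 · n^4 · (log n)^3. Hence f(n) ∈ Θ(n^4 · (log n)^3).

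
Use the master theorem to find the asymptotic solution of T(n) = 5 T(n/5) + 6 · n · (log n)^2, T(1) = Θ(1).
T(n) = Θ(n · (log n)^3)

Here log_5 5 = 1 and f(n) = 6 · n · (log n)^2 = Θ(n^(log_5 5) · (log n)^2). This is the extended Case 2 of the master theorem (f matches the critical exponent up to log factors), giving T(n) = Θ(n^(log_5 5) · (log n)^(2+1)) = Θ(n · (log n)^3).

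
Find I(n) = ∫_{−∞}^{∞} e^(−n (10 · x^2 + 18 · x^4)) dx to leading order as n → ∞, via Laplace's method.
I(n) ~ sqrt(π/(10n))

φ(x) = 10 · x^2 + 18 · x^4 has its unique global minimum at x* = 0 (since φ'(x) = 20x + 72x^3 = 0 only at x = 0 for real x with both coefficients positive, and φ → ∞ as |x| → ∞). At x* = 0, φ(0) = 0 and φ''(0) = 20. Laplace's method then gives
  I(n) ~ sqrt(2π / (n · φ''(0))) · e^(−n φ(0)) = sqrt(2π / (20n)) = sqrt(π/(10n)).
The 18 · x^4 term contributes only at subleading order (an O(1/n) relative correction).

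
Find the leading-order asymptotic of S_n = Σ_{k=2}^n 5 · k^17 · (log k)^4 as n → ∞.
S_n ~ 5 · n^18 · (log n)^4 / 18

By integral comparison, S_n = ∫_1^n 5 · x^17 · (log x)^4 dx + O(n^17 · (log n)^4). For the integral, the leading term of ∫_1^n x^17 (log x)^4 dx is n^18/18 · (log n)^4 (by repeated integration by parts; each step lowers the log-exponent and produces a relatively O(1/log n) correction). Hence S_n ~ 5 · n^18 · (log n)^4 / 18.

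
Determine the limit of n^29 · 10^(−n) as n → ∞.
lim = 0

Exponentials with base > 1 dominate every fixed polynomial: for any fixed c, n^c / 10^n → 0 as n → ∞ (e.g. by the ratio test, or by writing 10^n = e^(n ln 10) and noting e^(n ln 10) / n^c → ∞). Hence n^29 · 10^(−n) = n^29 / 10^n → 0.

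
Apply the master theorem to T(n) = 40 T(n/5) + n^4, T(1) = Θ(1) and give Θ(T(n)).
T(n) = Θ(n^4)

log_5 40 ≈ 2.292. f(n) = n^4 dominates n^(log_5 40) since 4 > 2.292, and the regularity condition a·f(n/b) = 40·(n/5)^4 = (40/625)·n^4 ≤ c·f(n) holds with c = 40/625 ≈ 0.064 < 1. So this is Case 3: T(n) = Θ(f(n)) = Θ(n^4).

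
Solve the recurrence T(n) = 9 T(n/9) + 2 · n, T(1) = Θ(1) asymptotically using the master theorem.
T(n) = Θ(n log n)

log_9 9 = 1, and f(n) = 2 · n = Θ(n^(log_9 9)). This is Case 2 of the master theorem: T(n) = Θ(f(n) · log n) = Θ(n log n).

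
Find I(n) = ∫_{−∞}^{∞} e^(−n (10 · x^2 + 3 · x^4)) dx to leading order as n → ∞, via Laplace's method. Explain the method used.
I(n) ~ sqrt(π/(10n))

φ(x) = 10 · x^2 + 3 · x^4 has its unique global minimum at x* = 0 (since φ'(x) = 20x + 12x^3 = 0 only at x = 0 for real x with both coefficients positive, and φ → ∞ as |x| → ∞). At x* = 0, φ(0) = 0 and φ''(0) = 20. Laplace's method then gives
  I(n) ~ sqrt(2π / (n · φ''(0))) · e^(−n φ(0)) = sqrt(2π / (20n)) = sqrt(π/(10n)).
The 3 · x^4 term contributes only at subleading order (an O(1/n) relative correction).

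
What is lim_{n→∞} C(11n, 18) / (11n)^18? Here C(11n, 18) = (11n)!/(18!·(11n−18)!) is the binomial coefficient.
lim = 1/18! = 1/6402373705728000

With N = 11n → ∞: C(N, 18) / N^18 = [N(N−1)…(N−17)] / (18! · N^18) = (1/18!) · 1 · (1 − 1/(11n)) · … · (1 − 17/(11n)). Each factor → 1 as N → ∞, so the limit is 1/18! = 1/6402373705728000.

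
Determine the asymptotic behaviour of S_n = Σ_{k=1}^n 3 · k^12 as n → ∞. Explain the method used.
S_n ~ 3 · n^13 / 13

By integral comparison (Euler-Maclaurin), Σ_{k=1}^n 3 · k^12 = 3 · ∫_0^n x^12 dx + O(n^12) = 3 · n^13/13 + O(n^12). (Equivalently, Faulhaber's formula gives the same leading term.)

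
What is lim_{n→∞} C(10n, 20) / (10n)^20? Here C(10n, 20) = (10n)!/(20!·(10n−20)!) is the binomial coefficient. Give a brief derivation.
lim = 1/20! = 1/2432902008176640000

With N = 10n → ∞: C(N, 20) / N^20 = [N(N−1)…(N−19)] / (20! · N^20) = (1/20!) · 1 · (1 − 1/(10n)) · … · (1 − 19/(10n)). Each factor → 1 as N → ∞, so the limit is 1/20! = 1/2432902008176640000.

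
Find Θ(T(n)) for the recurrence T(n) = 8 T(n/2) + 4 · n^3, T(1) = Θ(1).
T(n) = Θ(n^3 log n)

log_2 8 = 3, and f(n) = 4 · n^3 = Θ(n^(log_2 8)). This is Case 2 of the master theorem: T(n) = Θ(f(n) · log n) = Θ(n^3 log n).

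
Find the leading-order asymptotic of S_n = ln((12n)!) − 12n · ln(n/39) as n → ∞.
S_n ~ 12n · (ln 468 − 1) + O(ln n)

Stirling: ln((12n)!) = 12n ln(12n) − 12n + O(ln n).
  S_n = 12n ln(12n) − 12n − 12n ln(n/39) + O(ln n)
      = 12n ln(12n) − 12n ln n + 12n ln 39 − 12n + O(ln n)
      = 12n ln 12 + 12n ln 39 − 12n + O(ln n)
      = 12n (ln 468 − 1) + O(ln n).
Numerically ln(468) − 1 ≈ 5.1485.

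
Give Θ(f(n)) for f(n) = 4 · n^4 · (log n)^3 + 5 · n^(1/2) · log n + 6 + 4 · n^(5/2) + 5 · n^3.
f(n) ∈ Θ(n^4 · (log n)^3)

Compare the terms by growth order. For large n, n^a · (log n)^b dominates n^a' · (log n)^b' iff a > a', or (a = a' and b > b'). Ranking the 5 terms shows the dominant one is 4 · n^4 · (log n)^3. Hence f(n) ∈ Θ(n^4 · (log n)^3).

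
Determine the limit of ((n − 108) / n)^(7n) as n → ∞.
lim = e^(−756)

Rewrite as (1 − 108/n)^(7n). By the standard limit (1 + x/n)^n → e^x, we have (1 − 108/n)^n → e^(−108), and raising to the 7th power gives e^(−756).
More precisely, ln[(1 − 108/n)^(7n)] = 7n · ln(1 − 108/n) = 7n · (-108/n + O(1/n^2)) = -756 + O(1/n) → -756.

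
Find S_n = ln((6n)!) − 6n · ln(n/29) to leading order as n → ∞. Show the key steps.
S_n ~ 6n · (ln 174 − 1) + O(ln n)

Stirling: ln((6n)!) = 6n ln(6n) − 6n + O(ln n).
  S_n = 6n ln(6n) − 6n − 6n ln(n/29) + O(ln n)
      = 6n ln(6n) − 6n ln n + 6n ln 29 − 6n + O(ln n)
      = 6n ln 6 + 6n ln 29 − 6n + O(ln n)
      = 6n (ln 174 − 1) + O(ln n).
Numerically ln(174) − 1 ≈ 4.1591.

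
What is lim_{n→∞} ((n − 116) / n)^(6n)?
lim = e^(−696)

Rewrite as (1 − 116/n)^(6n). By the standard limit (1 + x/n)^n → e^x, we have (1 − 116/n)^n → e^(−116), and raising to the 6th power gives e^(−696).
More precisely, ln[(1 − 116/n)^(6n)] = 6n · ln(1 − 116/n) = 6n · (-116/n + O(1/n^2)) = -696 + O(1/n) → -696.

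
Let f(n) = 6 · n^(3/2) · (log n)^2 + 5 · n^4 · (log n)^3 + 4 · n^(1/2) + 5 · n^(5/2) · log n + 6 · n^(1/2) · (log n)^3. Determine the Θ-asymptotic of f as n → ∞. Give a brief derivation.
f(n) ∈ Θ(n^4 · (log n)^3)

Compare the terms by growth order. For large n, n^a · (log n)^b dominates n^a' · (log n)^b' iff a > a', or (a = a' and b > b'). Ranking the 5 terms shows the dominant one is 5 · n^4 · (log n)^3. Hence f(n) ∈ Θ(n^4 · (log n)^3).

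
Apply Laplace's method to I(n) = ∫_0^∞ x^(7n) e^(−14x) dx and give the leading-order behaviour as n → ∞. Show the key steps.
I(n) ~ (sqrt(2π·7n) / 14) · (7n/(14e))^(7n)

Write the integrand as exp(7n ln x − 14x) and set f(x) = 7n ln x − 14x. Then f'(x) = 7n/x − 14 = 0 at x* = 7n/14, and f''(x*) = −7n/x*^2 = −14^2/(7n). Laplace's method (interior maximum) gives
  I(n) ~ e^(f(x*)) · sqrt(2π / |f''(x*)|)
        = exp(7n ln(7n/14) − 7n) · sqrt(2π · 7n / 14^2)
        = (7n/14)^(7n) e^(−7n) · sqrt(2π·7n) / 14
        = (sqrt(2π·7n) / 14) · (7n/(14e))^(7n).
This matches Γ(7n+1)/14^(7n+1) with Stirling applied to Γ.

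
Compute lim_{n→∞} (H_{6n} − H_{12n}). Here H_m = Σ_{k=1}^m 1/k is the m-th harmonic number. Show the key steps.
lim = ln(6/12) = −ln 2

Euler-Maclaurin gives H_m = ln m + γ + 1/(2m) + O(1/m^2). The γ and O(1/m) terms cancel in the difference:
  H_{6n} − H_{12n} = ln(6n) − ln(12n) + O(1/n) = ln(6/12) + O(1/n).
Hence the limit is ln(6/12) = −ln 2.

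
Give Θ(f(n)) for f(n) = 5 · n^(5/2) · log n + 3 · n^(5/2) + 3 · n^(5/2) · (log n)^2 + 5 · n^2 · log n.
f(n) ∈ Θ(n^(5/2) · (log n)^2)

Compare the terms by growth order. For large n, n^a · (log n)^b dominates n^a' · (log n)^b' iff a > a', or (a = a' and b > b'). Ranking the 4 terms shows the dominant one is 3 · n^(5/2) · (log n)^2. Hence f(n) ∈ Θ(n^(5/2) · (log n)^2).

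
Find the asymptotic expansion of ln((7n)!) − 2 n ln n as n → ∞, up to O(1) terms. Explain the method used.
ln((7n)!) − 2 n ln n = 5 n ln n + 7(ln 7 − 1) n + (1/2) ln(2π·7n) + O(1/n)

Stirling: ln((7n)!) = 7n ln(7n) − 7n + (1/2) ln(2π·7n) + O(1/n).
Expand 7n ln(7n) = 7n (ln n + ln 7) = 7n ln n + 7n ln 7.
Subtract 2n ln n: leading term is (7 − 2) n ln n = 5 n ln n. The next term is 7n ln 7 − 7n = 7(ln 7 − 1) n. Then the (1/2) ln(2π·7n) correction.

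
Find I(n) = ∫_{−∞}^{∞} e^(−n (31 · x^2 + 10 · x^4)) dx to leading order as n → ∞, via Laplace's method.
I(n) ~ sqrt(π/(31n))

φ(x) = 31 · x^2 + 10 · x^4 has its unique global minimum at x* = 0 (since φ'(x) = 62x + 40x^3 = 0 only at x = 0 for real x with both coefficients positive, and φ → ∞ as |x| → ∞). At x* = 0, φ(0) = 0 and φ''(0) = 62. Laplace's method then gives
  I(n) ~ sqrt(2π / (n · φ''(0))) · e^(−n φ(0)) = sqrt(2π / (62n)) = sqrt(π/(31n)).
The 10 · x^4 term contributes only at subleading order (an O(1/n) relative correction).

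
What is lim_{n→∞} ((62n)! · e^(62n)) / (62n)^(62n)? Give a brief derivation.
lim = ∞

Stirling: (62n)! ~ sqrt(2π·62n) · (62n/e)^(62n). Hence
  (62n)! · e^(62n) / (62n)^(62n) ~ sqrt(2π·62n) = sqrt(2π·62) · sqrt(n) → ∞.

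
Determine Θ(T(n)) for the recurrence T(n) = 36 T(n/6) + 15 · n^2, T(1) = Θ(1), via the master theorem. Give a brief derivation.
T(n) = Θ(n^2 log n)

log_6 36 = 2, and f(n) = 15 · n^2 = Θ(n^(log_6 36)). This is Case 2 of the master theorem: T(n) = Θ(f(n) · log n) = Θ(n^2 log n).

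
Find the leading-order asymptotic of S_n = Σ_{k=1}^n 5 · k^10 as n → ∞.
S_n ~ 5 · n^11 / 11

By integral comparison (Euler-Maclaurin), Σ_{k=1}^n 5 · k^10 = 5 · ∫_0^n x^10 dx + O(n^10) = 5 · n^11/11 + O(n^10). (Equivalently, Faulhaber's formula gives the same leading term.)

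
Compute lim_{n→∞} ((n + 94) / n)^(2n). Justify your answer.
lim = e^188

Rewrite as (1 + 94/n)^(2n). By the standard limit (1 + x/n)^n → e^x, we have (1 + 94/n)^n → e^94, and raising to the 2nd power gives e^188.
More precisely, ln[(1 + 94/n)^(2n)] = 2n · ln(1 + 94/n) = 2n · (94/n + O(1/n^2)) = 188 + O(1/n) → 188.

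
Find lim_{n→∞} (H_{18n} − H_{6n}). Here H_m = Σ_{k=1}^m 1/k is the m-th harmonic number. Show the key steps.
lim = ln(18/6) = ln 3

Euler-Maclaurin gives H_m = ln m + γ + 1/(2m) + O(1/m^2). The γ and O(1/m) terms cancel in the difference:
  H_{18n} − H_{6n} = ln(18n) − ln(6n) + O(1/n) = ln(18/6) + O(1/n).
Hence the limit is ln(18/6) = ln 3.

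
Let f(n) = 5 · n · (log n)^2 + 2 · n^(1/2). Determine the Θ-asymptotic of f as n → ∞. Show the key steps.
f(n) ∈ Θ(n · (log n)^2)

Compare the terms by growth order. For large n, n^a · (log n)^b dominates n^a' · (log n)^b' iff a > a', or (a = a' and b > b'). Ranking the 2 terms shows the dominant one is 5 · n · (log n)^2. Hence f(n) ∈ Θ(n · (log n)^2).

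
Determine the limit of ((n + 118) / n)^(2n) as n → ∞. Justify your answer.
lim = e^236

Rewrite as (1 + 118/n)^(2n). By the standard limit (1 + x/n)^n → e^x, we have (1 + 118/n)^n → e^118, and raising to the 2nd power gives e^236.
More precisely, ln[(1 + 118/n)^(2n)] = 2n · ln(1 + 118/n) = 2n · (118/n + O(1/n^2)) = 236 + O(1/n) → 236.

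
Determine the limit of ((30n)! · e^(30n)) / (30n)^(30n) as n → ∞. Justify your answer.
lim = ∞

Stirling: (30n)! ~ sqrt(2π·30n) · (30n/e)^(30n). Hence
  (30n)! · e^(30n) / (30n)^(30n) ~ sqrt(2π·30n) = sqrt(2π·30) · sqrt(n) → ∞.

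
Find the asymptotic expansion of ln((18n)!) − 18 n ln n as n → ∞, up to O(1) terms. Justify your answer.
ln((18n)!) − 18 n ln n = 18(ln 18 − 1) n + (1/2) ln(2π·18n) + O(1/n)

Stirling: ln((18n)!) = 18n ln(18n) − 18n + (1/2) ln(2π·18n) + O(1/n).
Since 18n ln(18n) = 18n ln n + 18n ln 18, subtracting 18n ln n cancels the n ln n term exactly. What remains is 18(ln 18 − 1) n + (1/2) ln(2π·18n) + O(1/n).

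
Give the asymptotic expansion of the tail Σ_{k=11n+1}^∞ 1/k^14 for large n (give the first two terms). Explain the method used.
Σ_{k>11n} 1/k^14 = 1/(13 · (11n)^13) − 1/(2 · (11n)^14) + O(1/(11n)^15)

Compare to the integral: ∫_{11n}^∞ x^(−14) dx = [−x^(−13)/13]_{11n}^∞ = 1/((14−1)·(11n)^13). The Euler-Maclaurin correction adds −f(11n)/2 = −1/(2·(11n)^14). Euler-Maclaurin then gives
  Σ_{k>11n} 1/k^14 = ∫_{11n}^∞ dx/x^14 − 1/(2·(11n)^14) + O(1/(11n)^15).
(Equivalently this is ζ(14) − Σ_{k≤11n} 1/k^14.)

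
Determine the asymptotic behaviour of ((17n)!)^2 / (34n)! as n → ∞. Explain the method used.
((17n)!)^2/(34n)! ~ ((2π·17n)^(1/2) / sqrt(2)) · 2^(−2·17n)  →  0

Write N = 17n. Stirling: N! ~ sqrt(2π N)(N/e)^N and (2N)! ~ sqrt(2π·2N)·(2N/e)^(2N).
  (N!)^2/(2N)! ~ (2π N)^(2/2) (N/e)^(2N) / [sqrt(2π·2N) (2N/e)^(2N)]
     = (2π N)^(2/2) / sqrt(2π·2N) · (N/(2N))^(2N)
     = (2π N)^((2−1)/2) / sqrt(2) · 2^(−2N).
Since 2^2 > 1, the factor 2^(−2N) decays exponentially, so the ratio → 0. Substituting N = 17n gives the stated form.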